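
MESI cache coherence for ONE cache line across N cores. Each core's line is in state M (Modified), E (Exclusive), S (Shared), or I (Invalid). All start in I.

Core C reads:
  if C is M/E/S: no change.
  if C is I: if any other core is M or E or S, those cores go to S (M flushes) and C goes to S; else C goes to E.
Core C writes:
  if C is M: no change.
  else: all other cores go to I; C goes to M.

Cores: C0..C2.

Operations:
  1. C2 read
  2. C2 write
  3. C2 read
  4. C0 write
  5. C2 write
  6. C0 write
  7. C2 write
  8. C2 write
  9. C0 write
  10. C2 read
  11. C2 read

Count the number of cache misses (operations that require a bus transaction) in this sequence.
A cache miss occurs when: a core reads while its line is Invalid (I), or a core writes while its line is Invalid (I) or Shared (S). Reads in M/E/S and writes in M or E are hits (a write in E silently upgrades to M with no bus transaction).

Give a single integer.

Answer: 7

Derivation:
Op 1: C2 read [C2 read from I: no other sharers -> C2=E (exclusive)] -> [I,I,E] [MISS #1: read from I]
Op 2: C2 write [C2 write: invalidate none -> C2=M] -> [I,I,M] [hit: write from E is a silent E->M upgrade, no bus transaction]
Op 3: C2 read [C2 read: already in M, no change] -> [I,I,M] [hit: read from M]
Op 4: C0 write [C0 write: invalidate ['C2=M'] -> C0=M] -> [M,I,I] [MISS #2: write from I]
Op 5: C2 write [C2 write: invalidate ['C0=M'] -> C2=M] -> [I,I,M] [MISS #3: write from I]
Op 6: C0 write [C0 write: invalidate ['C2=M'] -> C0=M] -> [M,I,I] [MISS #4: write from I]
Op 7: C2 write [C2 write: invalidate ['C0=M'] -> C2=M] -> [I,I,M] [MISS #5: write from I]
Op 8: C2 write [C2 write: already M (modified), no change] -> [I,I,M] [hit: write from M]
Op 9: C0 write [C0 write: invalidate ['C2=M'] -> C0=M] -> [M,I,I] [MISS #6: write from I]
Op 10: C2 read [C2 read from I: others=['C0=M'] -> C2=S, others downsized to S] -> [S,I,S] [MISS #7: read from I]
Op 11: C2 read [C2 read: already in S, no change] -> [S,I,S] [hit: read from S]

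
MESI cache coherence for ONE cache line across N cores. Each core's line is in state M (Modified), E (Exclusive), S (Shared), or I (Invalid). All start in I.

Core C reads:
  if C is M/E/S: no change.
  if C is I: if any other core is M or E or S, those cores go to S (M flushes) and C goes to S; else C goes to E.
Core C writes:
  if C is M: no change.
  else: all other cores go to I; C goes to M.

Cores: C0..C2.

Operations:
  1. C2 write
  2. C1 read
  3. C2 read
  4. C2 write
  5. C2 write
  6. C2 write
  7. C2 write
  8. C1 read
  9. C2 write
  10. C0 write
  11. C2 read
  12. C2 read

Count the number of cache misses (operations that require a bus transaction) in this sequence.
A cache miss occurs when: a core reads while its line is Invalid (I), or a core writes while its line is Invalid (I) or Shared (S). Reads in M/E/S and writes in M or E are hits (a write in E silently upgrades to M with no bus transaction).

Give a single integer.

Op 1: C2 write [C2 write: invalidate none -> C2=M] -> [I,I,M] [MISS #1: write from I]
Op 2: C1 read [C1 read from I: others=['C2=M'] -> C1=S, others downsized to S] -> [I,S,S] [MISS #2: read from I]
Op 3: C2 read [C2 read: already in S, no change] -> [I,S,S] [hit: read from S]
Op 4: C2 write [C2 write: invalidate ['C1=S'] -> C2=M] -> [I,I,M] [MISS #3: write from S]
Op 5: C2 write [C2 write: already M (modified), no change] -> [I,I,M] [hit: write from M]
Op 6: C2 write [C2 write: already M (modified), no change] -> [I,I,M] [hit: write from M]
Op 7: C2 write [C2 write: already M (modified), no change] -> [I,I,M] [hit: write from M]
Op 8: C1 read [C1 read from I: others=['C2=M'] -> C1=S, others downsized to S] -> [I,S,S] [MISS #4: read from I]
Op 9: C2 write [C2 write: invalidate ['C1=S'] -> C2=M] -> [I,I,M] [MISS #5: write from S]
Op 10: C0 write [C0 write: invalidate ['C2=M'] -> C0=M] -> [M,I,I] [MISS #6: write from I]
Op 11: C2 read [C2 read from I: others=['C0=M'] -> C2=S, others downsized to S] -> [S,I,S] [MISS #7: read from I]
Op 12: C2 read [C2 read: already in S, no change] -> [S,I,S] [hit: read from S]

Answer: 7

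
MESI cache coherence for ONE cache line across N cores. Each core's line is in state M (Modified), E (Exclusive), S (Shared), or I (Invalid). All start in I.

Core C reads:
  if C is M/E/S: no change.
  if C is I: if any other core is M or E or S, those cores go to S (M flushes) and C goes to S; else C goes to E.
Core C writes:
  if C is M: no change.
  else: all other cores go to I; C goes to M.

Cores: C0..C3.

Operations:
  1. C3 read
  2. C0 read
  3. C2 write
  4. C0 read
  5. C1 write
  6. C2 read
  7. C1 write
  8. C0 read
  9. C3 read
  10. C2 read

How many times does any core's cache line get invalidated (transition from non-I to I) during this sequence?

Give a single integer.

Answer: 5

Derivation:
Op 1: C3 read [C3 read from I: no other sharers -> C3=E (exclusive)] -> [I,I,I,E] (invalidations this op: 0; running total: 0)
Op 2: C0 read [C0 read from I: others=['C3=E'] -> C0=S, others downsized to S] -> [S,I,I,S] (invalidations this op: 0; running total: 0)
Op 3: C2 write [C2 write: invalidate ['C0=S', 'C3=S'] -> C2=M] -> [I,I,M,I] (invalidations this op: 2; running total: 2)
Op 4: C0 read [C0 read from I: others=['C2=M'] -> C0=S, others downsized to S] -> [S,I,S,I] (invalidations this op: 0; running total: 2)
Op 5: C1 write [C1 write: invalidate ['C0=S', 'C2=S'] -> C1=M] -> [I,M,I,I] (invalidations this op: 2; running total: 4)
Op 6: C2 read [C2 read from I: others=['C1=M'] -> C2=S, others downsized to S] -> [I,S,S,I] (invalidations this op: 0; running total: 4)
Op 7: C1 write [C1 write: invalidate ['C2=S'] -> C1=M] -> [I,M,I,I] (invalidations this op: 1; running total: 5)
Op 8: C0 read [C0 read from I: others=['C1=M'] -> C0=S, others downsized to S] -> [S,S,I,I] (invalidations this op: 0; running total: 5)
Op 9: C3 read [C3 read from I: others=['C0=S', 'C1=S'] -> C3=S, others downsized to S] -> [S,S,I,S] (invalidations this op: 0; running total: 5)
Op 10: C2 read [C2 read from I: others=['C0=S', 'C1=S', 'C3=S'] -> C2=S, others downsized to S] -> [S,S,S,S] (invalidations this op: 0; running total: 5)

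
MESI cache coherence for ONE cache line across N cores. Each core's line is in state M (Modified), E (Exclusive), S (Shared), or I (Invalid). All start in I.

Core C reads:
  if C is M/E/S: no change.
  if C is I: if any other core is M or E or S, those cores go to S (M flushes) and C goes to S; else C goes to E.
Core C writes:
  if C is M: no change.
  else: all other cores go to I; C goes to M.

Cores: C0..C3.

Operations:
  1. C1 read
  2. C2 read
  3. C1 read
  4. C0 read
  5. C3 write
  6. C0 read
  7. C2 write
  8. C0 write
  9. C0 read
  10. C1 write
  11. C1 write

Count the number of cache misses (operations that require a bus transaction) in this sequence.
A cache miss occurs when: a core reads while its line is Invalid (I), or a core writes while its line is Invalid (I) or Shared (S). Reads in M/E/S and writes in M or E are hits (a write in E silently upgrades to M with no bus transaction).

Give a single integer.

Answer: 8

Derivation:
Op 1: C1 read [C1 read from I: no other sharers -> C1=E (exclusive)] -> [I,E,I,I] [MISS #1: read from I]
Op 2: C2 read [C2 read from I: others=['C1=E'] -> C2=S, others downsized to S] -> [I,S,S,I] [MISS #2: read from I]
Op 3: C1 read [C1 read: already in S, no change] -> [I,S,S,I] [hit: read from S]
Op 4: C0 read [C0 read from I: others=['C1=S', 'C2=S'] -> C0=S, others downsized to S] -> [S,S,S,I] [MISS #3: read from I]
Op 5: C3 write [C3 write: invalidate ['C0=S', 'C1=S', 'C2=S'] -> C3=M] -> [I,I,I,M] [MISS #4: write from I]
Op 6: C0 read [C0 read from I: others=['C3=M'] -> C0=S, others downsized to S] -> [S,I,I,S] [MISS #5: read from I]
Op 7: C2 write [C2 write: invalidate ['C0=S', 'C3=S'] -> C2=M] -> [I,I,M,I] [MISS #6: write from I]
Op 8: C0 write [C0 write: invalidate ['C2=M'] -> C0=M] -> [M,I,I,I] [MISS #7: write from I]
Op 9: C0 read [C0 read: already in M, no change] -> [M,I,I,I] [hit: read from M]
Op 10: C1 write [C1 write: invalidate ['C0=M'] -> C1=M] -> [I,M,I,I] [MISS #8: write from I]
Op 11: C1 write [C1 write: already M (modified), no change] -> [I,M,I,I] [hit: write from M]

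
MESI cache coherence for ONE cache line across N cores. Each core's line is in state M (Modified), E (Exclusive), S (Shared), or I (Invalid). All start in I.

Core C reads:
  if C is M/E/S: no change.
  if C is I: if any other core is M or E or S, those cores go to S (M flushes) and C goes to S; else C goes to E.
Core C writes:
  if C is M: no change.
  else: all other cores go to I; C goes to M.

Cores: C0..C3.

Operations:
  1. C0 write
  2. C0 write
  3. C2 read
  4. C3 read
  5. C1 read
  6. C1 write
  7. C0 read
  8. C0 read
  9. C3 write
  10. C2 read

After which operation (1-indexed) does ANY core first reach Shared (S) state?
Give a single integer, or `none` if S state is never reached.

Op 1: C0 write [C0 write: invalidate none -> C0=M] -> [M,I,I,I]
Op 2: C0 write [C0 write: already M (modified), no change] -> [M,I,I,I]
Op 3: C2 read [C2 read from I: others=['C0=M'] -> C2=S, others downsized to S] -> [S,I,S,I]
  -> First S state at op 3; remaining ops need not be traced.

Answer: 3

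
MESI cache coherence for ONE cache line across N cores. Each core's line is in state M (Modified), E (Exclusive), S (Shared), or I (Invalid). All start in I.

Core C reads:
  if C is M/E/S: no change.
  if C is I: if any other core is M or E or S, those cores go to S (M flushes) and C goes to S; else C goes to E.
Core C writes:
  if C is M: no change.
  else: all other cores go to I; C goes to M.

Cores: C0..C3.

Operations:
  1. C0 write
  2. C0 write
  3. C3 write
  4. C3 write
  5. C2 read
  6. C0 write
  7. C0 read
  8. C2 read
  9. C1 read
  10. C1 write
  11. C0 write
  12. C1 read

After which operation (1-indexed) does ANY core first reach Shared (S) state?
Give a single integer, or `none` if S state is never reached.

Answer: 5

Derivation:
Op 1: C0 write [C0 write: invalidate none -> C0=M] -> [M,I,I,I]
Op 2: C0 write [C0 write: already M (modified), no change] -> [M,I,I,I]
Op 3: C3 write [C3 write: invalidate ['C0=M'] -> C3=M] -> [I,I,I,M]
Op 4: C3 write [C3 write: already M (modified), no change] -> [I,I,I,M]
Op 5: C2 read [C2 read from I: others=['C3=M'] -> C2=S, others downsized to S] -> [I,I,S,S]
  -> First S state at op 5; remaining ops need not be traced.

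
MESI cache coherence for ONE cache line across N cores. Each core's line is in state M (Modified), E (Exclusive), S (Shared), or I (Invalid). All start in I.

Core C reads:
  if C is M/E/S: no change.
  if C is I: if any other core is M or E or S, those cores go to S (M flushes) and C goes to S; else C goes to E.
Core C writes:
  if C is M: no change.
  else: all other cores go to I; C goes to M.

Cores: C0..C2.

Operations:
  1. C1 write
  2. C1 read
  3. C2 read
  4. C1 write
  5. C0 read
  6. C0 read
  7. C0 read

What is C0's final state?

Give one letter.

Op 1: C1 write [C1 write: invalidate none -> C1=M] -> [I,M,I]
Op 2: C1 read [C1 read: already in M, no change] -> [I,M,I]
Op 3: C2 read [C2 read from I: others=['C1=M'] -> C2=S, others downsized to S] -> [I,S,S]
Op 4: C1 write [C1 write: invalidate ['C2=S'] -> C1=M] -> [I,M,I]
Op 5: C0 read [C0 read from I: others=['C1=M'] -> C0=S, others downsized to S] -> [S,S,I]
Op 6: C0 read [C0 read: already in S, no change] -> [S,S,I]
Op 7: C0 read [C0 read: already in S, no change] -> [S,S,I]

Answer: S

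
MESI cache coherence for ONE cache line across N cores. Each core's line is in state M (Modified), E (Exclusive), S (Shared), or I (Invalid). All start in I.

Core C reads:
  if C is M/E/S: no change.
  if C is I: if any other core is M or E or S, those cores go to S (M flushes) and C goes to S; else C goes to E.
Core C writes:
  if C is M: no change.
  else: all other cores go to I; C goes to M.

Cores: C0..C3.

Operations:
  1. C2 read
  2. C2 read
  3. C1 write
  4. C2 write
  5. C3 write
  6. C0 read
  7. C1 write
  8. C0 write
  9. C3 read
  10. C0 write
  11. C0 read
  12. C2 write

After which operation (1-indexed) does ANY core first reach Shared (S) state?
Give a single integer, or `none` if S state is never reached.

Answer: 6

Derivation:
Op 1: C2 read [C2 read from I: no other sharers -> C2=E (exclusive)] -> [I,I,E,I]
Op 2: C2 read [C2 read: already in E, no change] -> [I,I,E,I]
Op 3: C1 write [C1 write: invalidate ['C2=E'] -> C1=M] -> [I,M,I,I]
Op 4: C2 write [C2 write: invalidate ['C1=M'] -> C2=M] -> [I,I,M,I]
Op 5: C3 write [C3 write: invalidate ['C2=M'] -> C3=M] -> [I,I,I,M]
Op 6: C0 read [C0 read from I: others=['C3=M'] -> C0=S, others downsized to S] -> [S,I,I,S]
  -> First S state at op 6; remaining ops need not be traced.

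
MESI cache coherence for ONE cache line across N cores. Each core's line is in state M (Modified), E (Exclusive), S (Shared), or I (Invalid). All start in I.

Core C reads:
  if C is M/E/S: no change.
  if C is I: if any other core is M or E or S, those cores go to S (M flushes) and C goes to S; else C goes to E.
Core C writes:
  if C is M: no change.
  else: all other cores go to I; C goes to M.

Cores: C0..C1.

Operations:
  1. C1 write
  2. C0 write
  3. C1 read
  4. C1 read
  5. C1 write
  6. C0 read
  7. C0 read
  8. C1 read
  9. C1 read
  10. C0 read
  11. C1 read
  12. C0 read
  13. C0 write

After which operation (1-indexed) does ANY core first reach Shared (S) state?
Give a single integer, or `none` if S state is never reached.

Op 1: C1 write [C1 write: invalidate none -> C1=M] -> [I,M]
Op 2: C0 write [C0 write: invalidate ['C1=M'] -> C0=M] -> [M,I]
Op 3: C1 read [C1 read from I: others=['C0=M'] -> C1=S, others downsized to S] -> [S,S]
  -> First S state at op 3; remaining ops need not be traced.

Answer: 3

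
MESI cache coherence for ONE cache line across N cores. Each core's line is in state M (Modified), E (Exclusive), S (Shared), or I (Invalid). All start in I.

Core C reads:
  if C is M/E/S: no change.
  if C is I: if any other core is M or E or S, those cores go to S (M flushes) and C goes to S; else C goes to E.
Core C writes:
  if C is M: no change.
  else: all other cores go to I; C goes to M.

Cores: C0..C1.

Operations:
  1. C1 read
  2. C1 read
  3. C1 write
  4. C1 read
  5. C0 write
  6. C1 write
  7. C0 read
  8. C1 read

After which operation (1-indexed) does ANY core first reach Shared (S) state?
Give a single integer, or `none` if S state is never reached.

Op 1: C1 read [C1 read from I: no other sharers -> C1=E (exclusive)] -> [I,E]
Op 2: C1 read [C1 read: already in E, no change] -> [I,E]
Op 3: C1 write [C1 write: invalidate none -> C1=M] -> [I,M]
Op 4: C1 read [C1 read: already in M, no change] -> [I,M]
Op 5: C0 write [C0 write: invalidate ['C1=M'] -> C0=M] -> [M,I]
Op 6: C1 write [C1 write: invalidate ['C0=M'] -> C1=M] -> [I,M]
Op 7: C0 read [C0 read from I: others=['C1=M'] -> C0=S, others downsized to S] -> [S,S]
  -> First S state at op 7; remaining ops need not be traced.

Answer: 7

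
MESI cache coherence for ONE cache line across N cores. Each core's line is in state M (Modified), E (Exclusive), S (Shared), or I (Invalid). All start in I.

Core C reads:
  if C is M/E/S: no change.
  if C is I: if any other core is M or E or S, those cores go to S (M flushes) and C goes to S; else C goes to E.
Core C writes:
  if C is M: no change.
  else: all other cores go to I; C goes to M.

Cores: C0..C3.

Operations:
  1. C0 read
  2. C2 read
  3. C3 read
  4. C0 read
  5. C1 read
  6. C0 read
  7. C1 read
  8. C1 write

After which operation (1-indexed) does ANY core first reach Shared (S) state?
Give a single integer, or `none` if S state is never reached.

Answer: 2

Derivation:
Op 1: C0 read [C0 read from I: no other sharers -> C0=E (exclusive)] -> [E,I,I,I]
Op 2: C2 read [C2 read from I: others=['C0=E'] -> C2=S, others downsized to S] -> [S,I,S,I]
  -> First S state at op 2; remaining ops need not be traced.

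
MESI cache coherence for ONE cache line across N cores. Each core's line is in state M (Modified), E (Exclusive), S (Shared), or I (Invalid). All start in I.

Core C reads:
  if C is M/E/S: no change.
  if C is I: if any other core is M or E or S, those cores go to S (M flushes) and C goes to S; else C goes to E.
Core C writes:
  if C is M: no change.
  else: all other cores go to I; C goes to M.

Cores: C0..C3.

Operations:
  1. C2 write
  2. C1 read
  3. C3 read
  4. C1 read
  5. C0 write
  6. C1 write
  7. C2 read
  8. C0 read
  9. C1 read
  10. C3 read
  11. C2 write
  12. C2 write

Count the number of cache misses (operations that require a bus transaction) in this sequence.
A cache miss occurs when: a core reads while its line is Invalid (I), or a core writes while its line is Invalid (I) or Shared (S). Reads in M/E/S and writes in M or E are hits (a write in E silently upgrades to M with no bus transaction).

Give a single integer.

Op 1: C2 write [C2 write: invalidate none -> C2=M] -> [I,I,M,I] [MISS #1: write from I]
Op 2: C1 read [C1 read from I: others=['C2=M'] -> C1=S, others downsized to S] -> [I,S,S,I] [MISS #2: read from I]
Op 3: C3 read [C3 read from I: others=['C1=S', 'C2=S'] -> C3=S, others downsized to S] -> [I,S,S,S] [MISS #3: read from I]
Op 4: C1 read [C1 read: already in S, no change] -> [I,S,S,S] [hit: read from S]
Op 5: C0 write [C0 write: invalidate ['C1=S', 'C2=S', 'C3=S'] -> C0=M] -> [M,I,I,I] [MISS #4: write from I]
Op 6: C1 write [C1 write: invalidate ['C0=M'] -> C1=M] -> [I,M,I,I] [MISS #5: write from I]
Op 7: C2 read [C2 read from I: others=['C1=M'] -> C2=S, others downsized to S] -> [I,S,S,I] [MISS #6: read from I]
Op 8: C0 read [C0 read from I: others=['C1=S', 'C2=S'] -> C0=S, others downsized to S] -> [S,S,S,I] [MISS #7: read from I]
Op 9: C1 read [C1 read: already in S, no change] -> [S,S,S,I] [hit: read from S]
Op 10: C3 read [C3 read from I: others=['C0=S', 'C1=S', 'C2=S'] -> C3=S, others downsized to S] -> [S,S,S,S] [MISS #8: read from I]
Op 11: C2 write [C2 write: invalidate ['C0=S', 'C1=S', 'C3=S'] -> C2=M] -> [I,I,M,I] [MISS #9: write from S]
Op 12: C2 write [C2 write: already M (modified), no change] -> [I,I,M,I] [hit: write from M]

Answer: 9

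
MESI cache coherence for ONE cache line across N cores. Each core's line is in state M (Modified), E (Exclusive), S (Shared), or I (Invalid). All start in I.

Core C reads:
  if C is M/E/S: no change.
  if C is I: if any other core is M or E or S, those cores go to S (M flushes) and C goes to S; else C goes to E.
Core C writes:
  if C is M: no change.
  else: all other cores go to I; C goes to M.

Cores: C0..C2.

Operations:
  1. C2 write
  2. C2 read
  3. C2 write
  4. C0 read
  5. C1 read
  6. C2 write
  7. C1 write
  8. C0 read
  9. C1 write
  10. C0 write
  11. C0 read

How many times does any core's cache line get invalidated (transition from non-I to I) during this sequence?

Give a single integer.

Op 1: C2 write [C2 write: invalidate none -> C2=M] -> [I,I,M] (invalidations this op: 0; running total: 0)
Op 2: C2 read [C2 read: already in M, no change] -> [I,I,M] (invalidations this op: 0; running total: 0)
Op 3: C2 write [C2 write: already M (modified), no change] -> [I,I,M] (invalidations this op: 0; running total: 0)
Op 4: C0 read [C0 read from I: others=['C2=M'] -> C0=S, others downsized to S] -> [S,I,S] (invalidations this op: 0; running total: 0)
Op 5: C1 read [C1 read from I: others=['C0=S', 'C2=S'] -> C1=S, others downsized to S] -> [S,S,S] (invalidations this op: 0; running total: 0)
Op 6: C2 write [C2 write: invalidate ['C0=S', 'C1=S'] -> C2=M] -> [I,I,M] (invalidations this op: 2; running total: 2)
Op 7: C1 write [C1 write: invalidate ['C2=M'] -> C1=M] -> [I,M,I] (invalidations this op: 1; running total: 3)
Op 8: C0 read [C0 read from I: others=['C1=M'] -> C0=S, others downsized to S] -> [S,S,I] (invalidations this op: 0; running total: 3)
Op 9: C1 write [C1 write: invalidate ['C0=S'] -> C1=M] -> [I,M,I] (invalidations this op: 1; running total: 4)
Op 10: C0 write [C0 write: invalidate ['C1=M'] -> C0=M] -> [M,I,I] (invalidations this op: 1; running total: 5)
Op 11: C0 read [C0 read: already in M, no change] -> [M,I,I] (invalidations this op: 0; running total: 5)

Answer: 5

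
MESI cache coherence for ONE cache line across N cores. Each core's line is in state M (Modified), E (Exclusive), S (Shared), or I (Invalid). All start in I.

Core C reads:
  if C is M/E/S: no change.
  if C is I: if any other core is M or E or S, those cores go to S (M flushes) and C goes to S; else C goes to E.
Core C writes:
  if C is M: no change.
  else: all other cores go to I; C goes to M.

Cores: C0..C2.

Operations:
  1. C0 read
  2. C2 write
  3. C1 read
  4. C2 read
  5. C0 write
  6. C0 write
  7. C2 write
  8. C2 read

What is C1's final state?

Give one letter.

Answer: I

Derivation:
Op 1: C0 read [C0 read from I: no other sharers -> C0=E (exclusive)] -> [E,I,I]
Op 2: C2 write [C2 write: invalidate ['C0=E'] -> C2=M] -> [I,I,M]
Op 3: C1 read [C1 read from I: others=['C2=M'] -> C1=S, others downsized to S] -> [I,S,S]
Op 4: C2 read [C2 read: already in S, no change] -> [I,S,S]
Op 5: C0 write [C0 write: invalidate ['C1=S', 'C2=S'] -> C0=M] -> [M,I,I]
Op 6: C0 write [C0 write: already M (modified), no change] -> [M,I,I]
Op 7: C2 write [C2 write: invalidate ['C0=M'] -> C2=M] -> [I,I,M]
Op 8: C2 read [C2 read: already in M, no change] -> [I,I,M]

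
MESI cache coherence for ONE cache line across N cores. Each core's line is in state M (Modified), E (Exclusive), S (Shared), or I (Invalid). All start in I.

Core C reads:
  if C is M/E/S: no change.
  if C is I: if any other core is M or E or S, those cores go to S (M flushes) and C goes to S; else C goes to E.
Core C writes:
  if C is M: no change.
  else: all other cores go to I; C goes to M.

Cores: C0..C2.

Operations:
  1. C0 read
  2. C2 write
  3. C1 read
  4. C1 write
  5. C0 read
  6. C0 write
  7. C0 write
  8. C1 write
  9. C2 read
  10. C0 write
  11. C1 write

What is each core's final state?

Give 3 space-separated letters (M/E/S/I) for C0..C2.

Answer: I M I

Derivation:
Op 1: C0 read [C0 read from I: no other sharers -> C0=E (exclusive)] -> [E,I,I]
Op 2: C2 write [C2 write: invalidate ['C0=E'] -> C2=M] -> [I,I,M]
Op 3: C1 read [C1 read from I: others=['C2=M'] -> C1=S, others downsized to S] -> [I,S,S]
Op 4: C1 write [C1 write: invalidate ['C2=S'] -> C1=M] -> [I,M,I]
Op 5: C0 read [C0 read from I: others=['C1=M'] -> C0=S, others downsized to S] -> [S,S,I]
Op 6: C0 write [C0 write: invalidate ['C1=S'] -> C0=M] -> [M,I,I]
Op 7: C0 write [C0 write: already M (modified), no change] -> [M,I,I]
Op 8: C1 write [C1 write: invalidate ['C0=M'] -> C1=M] -> [I,M,I]
Op 9: C2 read [C2 read from I: others=['C1=M'] -> C2=S, others downsized to S] -> [I,S,S]
Op 10: C0 write [C0 write: invalidate ['C1=S', 'C2=S'] -> C0=M] -> [M,I,I]
Op 11: C1 write [C1 write: invalidate ['C0=M'] -> C1=M] -> [I,M,I]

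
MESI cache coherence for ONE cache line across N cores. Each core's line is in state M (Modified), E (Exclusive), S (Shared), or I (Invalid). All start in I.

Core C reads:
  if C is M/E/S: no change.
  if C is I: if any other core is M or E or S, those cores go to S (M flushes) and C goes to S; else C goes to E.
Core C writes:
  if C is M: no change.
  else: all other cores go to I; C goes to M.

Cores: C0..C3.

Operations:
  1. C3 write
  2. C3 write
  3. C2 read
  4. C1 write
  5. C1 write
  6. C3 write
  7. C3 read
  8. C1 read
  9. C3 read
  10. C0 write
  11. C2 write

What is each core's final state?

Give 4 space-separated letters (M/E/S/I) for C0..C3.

Answer: I I M I

Derivation:
Op 1: C3 write [C3 write: invalidate none -> C3=M] -> [I,I,I,M]
Op 2: C3 write [C3 write: already M (modified), no change] -> [I,I,I,M]
Op 3: C2 read [C2 read from I: others=['C3=M'] -> C2=S, others downsized to S] -> [I,I,S,S]
Op 4: C1 write [C1 write: invalidate ['C2=S', 'C3=S'] -> C1=M] -> [I,M,I,I]
Op 5: C1 write [C1 write: already M (modified), no change] -> [I,M,I,I]
Op 6: C3 write [C3 write: invalidate ['C1=M'] -> C3=M] -> [I,I,I,M]
Op 7: C3 read [C3 read: already in M, no change] -> [I,I,I,M]
Op 8: C1 read [C1 read from I: others=['C3=M'] -> C1=S, others downsized to S] -> [I,S,I,S]
Op 9: C3 read [C3 read: already in S, no change] -> [I,S,I,S]
Op 10: C0 write [C0 write: invalidate ['C1=S', 'C3=S'] -> C0=M] -> [M,I,I,I]
Op 11: C2 write [C2 write: invalidate ['C0=M'] -> C2=M] -> [I,I,M,I]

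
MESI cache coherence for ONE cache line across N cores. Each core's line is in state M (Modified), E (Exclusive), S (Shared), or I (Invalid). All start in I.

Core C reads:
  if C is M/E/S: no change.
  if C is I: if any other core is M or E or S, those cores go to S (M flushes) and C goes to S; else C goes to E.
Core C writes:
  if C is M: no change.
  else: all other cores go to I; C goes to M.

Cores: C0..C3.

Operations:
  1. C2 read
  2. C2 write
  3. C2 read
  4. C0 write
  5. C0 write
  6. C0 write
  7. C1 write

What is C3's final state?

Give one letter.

Answer: I

Derivation:
Op 1: C2 read [C2 read from I: no other sharers -> C2=E (exclusive)] -> [I,I,E,I]
Op 2: C2 write [C2 write: invalidate none -> C2=M] -> [I,I,M,I]
Op 3: C2 read [C2 read: already in M, no change] -> [I,I,M,I]
Op 4: C0 write [C0 write: invalidate ['C2=M'] -> C0=M] -> [M,I,I,I]
Op 5: C0 write [C0 write: already M (modified), no change] -> [M,I,I,I]
Op 6: C0 write [C0 write: already M (modified), no change] -> [M,I,I,I]
Op 7: C1 write [C1 write: invalidate ['C0=M'] -> C1=M] -> [I,M,I,I]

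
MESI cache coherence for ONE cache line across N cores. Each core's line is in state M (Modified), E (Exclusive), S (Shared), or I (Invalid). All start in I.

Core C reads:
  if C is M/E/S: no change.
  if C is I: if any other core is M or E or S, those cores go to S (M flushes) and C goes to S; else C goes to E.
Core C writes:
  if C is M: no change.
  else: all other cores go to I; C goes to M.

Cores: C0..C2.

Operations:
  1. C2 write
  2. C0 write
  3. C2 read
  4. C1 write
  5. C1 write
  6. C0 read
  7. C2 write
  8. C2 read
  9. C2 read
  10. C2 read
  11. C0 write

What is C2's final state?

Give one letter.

Answer: I

Derivation:
Op 1: C2 write [C2 write: invalidate none -> C2=M] -> [I,I,M]
Op 2: C0 write [C0 write: invalidate ['C2=M'] -> C0=M] -> [M,I,I]
Op 3: C2 read [C2 read from I: others=['C0=M'] -> C2=S, others downsized to S] -> [S,I,S]
Op 4: C1 write [C1 write: invalidate ['C0=S', 'C2=S'] -> C1=M] -> [I,M,I]
Op 5: C1 write [C1 write: already M (modified), no change] -> [I,M,I]
Op 6: C0 read [C0 read from I: others=['C1=M'] -> C0=S, others downsized to S] -> [S,S,I]
Op 7: C2 write [C2 write: invalidate ['C0=S', 'C1=S'] -> C2=M] -> [I,I,M]
Op 8: C2 read [C2 read: already in M, no change] -> [I,I,M]
Op 9: C2 read [C2 read: already in M, no change] -> [I,I,M]
Op 10: C2 read [C2 read: already in M, no change] -> [I,I,M]
Op 11: C0 write [C0 write: invalidate ['C2=M'] -> C0=M] -> [M,I,I]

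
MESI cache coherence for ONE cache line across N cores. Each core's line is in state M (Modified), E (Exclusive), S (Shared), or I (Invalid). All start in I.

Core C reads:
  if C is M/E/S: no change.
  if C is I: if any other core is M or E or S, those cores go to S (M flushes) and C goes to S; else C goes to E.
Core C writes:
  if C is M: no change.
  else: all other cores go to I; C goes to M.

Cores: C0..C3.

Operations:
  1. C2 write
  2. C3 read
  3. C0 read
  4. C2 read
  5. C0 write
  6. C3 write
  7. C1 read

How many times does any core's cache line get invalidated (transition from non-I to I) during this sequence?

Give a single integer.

Answer: 3

Derivation:
Op 1: C2 write [C2 write: invalidate none -> C2=M] -> [I,I,M,I] (invalidations this op: 0; running total: 0)
Op 2: C3 read [C3 read from I: others=['C2=M'] -> C3=S, others downsized to S] -> [I,I,S,S] (invalidations this op: 0; running total: 0)
Op 3: C0 read [C0 read from I: others=['C2=S', 'C3=S'] -> C0=S, others downsized to S] -> [S,I,S,S] (invalidations this op: 0; running total: 0)
Op 4: C2 read [C2 read: already in S, no change] -> [S,I,S,S] (invalidations this op: 0; running total: 0)
Op 5: C0 write [C0 write: invalidate ['C2=S', 'C3=S'] -> C0=M] -> [M,I,I,I] (invalidations this op: 2; running total: 2)
Op 6: C3 write [C3 write: invalidate ['C0=M'] -> C3=M] -> [I,I,I,M] (invalidations this op: 1; running total: 3)
Op 7: C1 read [C1 read from I: others=['C3=M'] -> C1=S, others downsized to S] -> [I,S,I,S] (invalidations this op: 0; running total: 3)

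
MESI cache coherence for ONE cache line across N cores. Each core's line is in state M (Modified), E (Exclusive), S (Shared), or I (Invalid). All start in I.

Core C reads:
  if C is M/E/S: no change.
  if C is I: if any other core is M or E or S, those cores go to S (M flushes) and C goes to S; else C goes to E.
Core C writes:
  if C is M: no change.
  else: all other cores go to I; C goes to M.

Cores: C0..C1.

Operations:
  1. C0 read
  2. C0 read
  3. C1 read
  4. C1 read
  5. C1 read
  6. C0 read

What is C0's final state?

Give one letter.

Op 1: C0 read [C0 read from I: no other sharers -> C0=E (exclusive)] -> [E,I]
Op 2: C0 read [C0 read: already in E, no change] -> [E,I]
Op 3: C1 read [C1 read from I: others=['C0=E'] -> C1=S, others downsized to S] -> [S,S]
Op 4: C1 read [C1 read: already in S, no change] -> [S,S]
Op 5: C1 read [C1 read: already in S, no change] -> [S,S]
Op 6: C0 read [C0 read: already in S, no change] -> [S,S]

Answer: S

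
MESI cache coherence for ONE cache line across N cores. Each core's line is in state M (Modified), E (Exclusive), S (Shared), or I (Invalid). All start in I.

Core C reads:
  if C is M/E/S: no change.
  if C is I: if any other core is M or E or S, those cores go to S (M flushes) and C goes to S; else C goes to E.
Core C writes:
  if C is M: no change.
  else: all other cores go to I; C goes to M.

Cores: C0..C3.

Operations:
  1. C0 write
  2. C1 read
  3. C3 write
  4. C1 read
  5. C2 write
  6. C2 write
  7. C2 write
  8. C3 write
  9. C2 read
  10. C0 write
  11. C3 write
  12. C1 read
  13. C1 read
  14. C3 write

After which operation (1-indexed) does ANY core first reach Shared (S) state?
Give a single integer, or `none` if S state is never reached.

Answer: 2

Derivation:
Op 1: C0 write [C0 write: invalidate none -> C0=M] -> [M,I,I,I]
Op 2: C1 read [C1 read from I: others=['C0=M'] -> C1=S, others downsized to S] -> [S,S,I,I]
  -> First S state at op 2; remaining ops need not be traced.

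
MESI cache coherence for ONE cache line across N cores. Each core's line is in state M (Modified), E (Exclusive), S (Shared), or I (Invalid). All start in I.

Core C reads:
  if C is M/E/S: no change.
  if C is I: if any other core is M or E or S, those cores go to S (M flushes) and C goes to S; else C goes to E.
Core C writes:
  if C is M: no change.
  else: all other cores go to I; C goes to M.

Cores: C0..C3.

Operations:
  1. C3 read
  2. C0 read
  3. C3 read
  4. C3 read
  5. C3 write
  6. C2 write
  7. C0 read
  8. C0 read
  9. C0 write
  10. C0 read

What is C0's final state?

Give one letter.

Answer: M

Derivation:
Op 1: C3 read [C3 read from I: no other sharers -> C3=E (exclusive)] -> [I,I,I,E]
Op 2: C0 read [C0 read from I: others=['C3=E'] -> C0=S, others downsized to S] -> [S,I,I,S]
Op 3: C3 read [C3 read: already in S, no change] -> [S,I,I,S]
Op 4: C3 read [C3 read: already in S, no change] -> [S,I,I,S]
Op 5: C3 write [C3 write: invalidate ['C0=S'] -> C3=M] -> [I,I,I,M]
Op 6: C2 write [C2 write: invalidate ['C3=M'] -> C2=M] -> [I,I,M,I]
Op 7: C0 read [C0 read from I: others=['C2=M'] -> C0=S, others downsized to S] -> [S,I,S,I]
Op 8: C0 read [C0 read: already in S, no change] -> [S,I,S,I]
Op 9: C0 write [C0 write: invalidate ['C2=S'] -> C0=M] -> [M,I,I,I]
Op 10: C0 read [C0 read: already in M, no change] -> [M,I,I,I]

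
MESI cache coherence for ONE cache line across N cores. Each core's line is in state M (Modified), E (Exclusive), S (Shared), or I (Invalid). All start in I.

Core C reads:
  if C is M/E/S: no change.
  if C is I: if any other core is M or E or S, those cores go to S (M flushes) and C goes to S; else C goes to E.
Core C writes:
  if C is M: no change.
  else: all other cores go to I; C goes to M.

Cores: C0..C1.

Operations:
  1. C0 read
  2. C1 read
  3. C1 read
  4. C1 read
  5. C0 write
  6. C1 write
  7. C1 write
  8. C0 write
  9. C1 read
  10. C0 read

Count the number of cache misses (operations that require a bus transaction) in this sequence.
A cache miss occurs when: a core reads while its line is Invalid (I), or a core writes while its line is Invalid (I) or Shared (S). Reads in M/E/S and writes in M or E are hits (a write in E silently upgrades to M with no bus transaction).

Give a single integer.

Op 1: C0 read [C0 read from I: no other sharers -> C0=E (exclusive)] -> [E,I] [MISS #1: read from I]
Op 2: C1 read [C1 read from I: others=['C0=E'] -> C1=S, others downsized to S] -> [S,S] [MISS #2: read from I]
Op 3: C1 read [C1 read: already in S, no change] -> [S,S] [hit: read from S]
Op 4: C1 read [C1 read: already in S, no change] -> [S,S] [hit: read from S]
Op 5: C0 write [C0 write: invalidate ['C1=S'] -> C0=M] -> [M,I] [MISS #3: write from S]
Op 6: C1 write [C1 write: invalidate ['C0=M'] -> C1=M] -> [I,M] [MISS #4: write from I]
Op 7: C1 write [C1 write: already M (modified), no change] -> [I,M] [hit: write from M]
Op 8: C0 write [C0 write: invalidate ['C1=M'] -> C0=M] -> [M,I] [MISS #5: write from I]
Op 9: C1 read [C1 read from I: others=['C0=M'] -> C1=S, others downsized to S] -> [S,S] [MISS #6: read from I]
Op 10: C0 read [C0 read: already in S, no change] -> [S,S] [hit: read from S]

Answer: 6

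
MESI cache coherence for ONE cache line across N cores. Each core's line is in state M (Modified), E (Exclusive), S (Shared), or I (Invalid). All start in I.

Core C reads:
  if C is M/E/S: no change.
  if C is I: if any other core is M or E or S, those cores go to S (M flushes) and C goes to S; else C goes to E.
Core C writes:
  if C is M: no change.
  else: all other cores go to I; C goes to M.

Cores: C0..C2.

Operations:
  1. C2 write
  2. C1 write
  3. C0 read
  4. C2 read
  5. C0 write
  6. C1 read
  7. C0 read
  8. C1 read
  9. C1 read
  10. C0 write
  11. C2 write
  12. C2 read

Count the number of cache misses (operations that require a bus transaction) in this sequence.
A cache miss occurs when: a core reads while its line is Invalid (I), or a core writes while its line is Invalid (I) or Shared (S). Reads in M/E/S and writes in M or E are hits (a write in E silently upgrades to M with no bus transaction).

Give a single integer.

Op 1: C2 write [C2 write: invalidate none -> C2=M] -> [I,I,M] [MISS #1: write from I]
Op 2: C1 write [C1 write: invalidate ['C2=M'] -> C1=M] -> [I,M,I] [MISS #2: write from I]
Op 3: C0 read [C0 read from I: others=['C1=M'] -> C0=S, others downsized to S] -> [S,S,I] [MISS #3: read from I]
Op 4: C2 read [C2 read from I: others=['C0=S', 'C1=S'] -> C2=S, others downsized to S] -> [S,S,S] [MISS #4: read from I]
Op 5: C0 write [C0 write: invalidate ['C1=S', 'C2=S'] -> C0=M] -> [M,I,I] [MISS #5: write from S]
Op 6: C1 read [C1 read from I: others=['C0=M'] -> C1=S, others downsized to S] -> [S,S,I] [MISS #6: read from I]
Op 7: C0 read [C0 read: already in S, no change] -> [S,S,I] [hit: read from S]
Op 8: C1 read [C1 read: already in S, no change] -> [S,S,I] [hit: read from S]
Op 9: C1 read [C1 read: already in S, no change] -> [S,S,I] [hit: read from S]
Op 10: C0 write [C0 write: invalidate ['C1=S'] -> C0=M] -> [M,I,I] [MISS #7: write from S]
Op 11: C2 write [C2 write: invalidate ['C0=M'] -> C2=M] -> [I,I,M] [MISS #8: write from I]
Op 12: C2 read [C2 read: already in M, no change] -> [I,I,M] [hit: read from M]

Answer: 8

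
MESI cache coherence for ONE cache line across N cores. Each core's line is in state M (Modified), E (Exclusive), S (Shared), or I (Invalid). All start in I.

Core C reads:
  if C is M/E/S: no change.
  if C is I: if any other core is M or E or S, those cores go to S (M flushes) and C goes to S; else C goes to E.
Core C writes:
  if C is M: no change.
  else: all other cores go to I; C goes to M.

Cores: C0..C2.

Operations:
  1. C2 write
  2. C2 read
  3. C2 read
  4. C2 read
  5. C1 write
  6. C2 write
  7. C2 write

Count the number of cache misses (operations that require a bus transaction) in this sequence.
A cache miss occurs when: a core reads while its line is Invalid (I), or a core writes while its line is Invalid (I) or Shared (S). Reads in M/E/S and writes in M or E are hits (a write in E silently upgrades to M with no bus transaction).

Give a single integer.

Answer: 3

Derivation:
Op 1: C2 write [C2 write: invalidate none -> C2=M] -> [I,I,M] [MISS #1: write from I]
Op 2: C2 read [C2 read: already in M, no change] -> [I,I,M] [hit: read from M]
Op 3: C2 read [C2 read: already in M, no change] -> [I,I,M] [hit: read from M]
Op 4: C2 read [C2 read: already in M, no change] -> [I,I,M] [hit: read from M]
Op 5: C1 write [C1 write: invalidate ['C2=M'] -> C1=M] -> [I,M,I] [MISS #2: write from I]
Op 6: C2 write [C2 write: invalidate ['C1=M'] -> C2=M] -> [I,I,M] [MISS #3: write from I]
Op 7: C2 write [C2 write: already M (modified), no change] -> [I,I,M] [hit: write from M]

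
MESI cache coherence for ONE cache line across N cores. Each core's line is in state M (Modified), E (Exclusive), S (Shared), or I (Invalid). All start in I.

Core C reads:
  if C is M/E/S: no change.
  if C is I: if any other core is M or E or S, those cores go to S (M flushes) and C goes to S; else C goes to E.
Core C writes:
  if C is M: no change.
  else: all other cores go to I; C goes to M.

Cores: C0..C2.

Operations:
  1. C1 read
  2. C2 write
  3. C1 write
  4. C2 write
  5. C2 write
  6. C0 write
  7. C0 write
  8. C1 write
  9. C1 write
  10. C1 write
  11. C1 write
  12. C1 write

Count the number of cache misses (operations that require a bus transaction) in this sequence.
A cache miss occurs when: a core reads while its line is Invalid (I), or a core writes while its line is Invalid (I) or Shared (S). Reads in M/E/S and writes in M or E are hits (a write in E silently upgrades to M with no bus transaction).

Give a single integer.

Answer: 6

Derivation:
Op 1: C1 read [C1 read from I: no other sharers -> C1=E (exclusive)] -> [I,E,I] [MISS #1: read from I]
Op 2: C2 write [C2 write: invalidate ['C1=E'] -> C2=M] -> [I,I,M] [MISS #2: write from I]
Op 3: C1 write [C1 write: invalidate ['C2=M'] -> C1=M] -> [I,M,I] [MISS #3: write from I]
Op 4: C2 write [C2 write: invalidate ['C1=M'] -> C2=M] -> [I,I,M] [MISS #4: write from I]
Op 5: C2 write [C2 write: already M (modified), no change] -> [I,I,M] [hit: write from M]
Op 6: C0 write [C0 write: invalidate ['C2=M'] -> C0=M] -> [M,I,I] [MISS #5: write from I]
Op 7: C0 write [C0 write: already M (modified), no change] -> [M,I,I] [hit: write from M]
Op 8: C1 write [C1 write: invalidate ['C0=M'] -> C1=M] -> [I,M,I] [MISS #6: write from I]
Op 9: C1 write [C1 write: already M (modified), no change] -> [I,M,I] [hit: write from M]
Op 10: C1 write [C1 write: already M (modified), no change] -> [I,M,I] [hit: write from M]
Op 11: C1 write [C1 write: already M (modified), no change] -> [I,M,I] [hit: write from M]
Op 12: C1 write [C1 write: already M (modified), no change] -> [I,M,I] [hit: write from M]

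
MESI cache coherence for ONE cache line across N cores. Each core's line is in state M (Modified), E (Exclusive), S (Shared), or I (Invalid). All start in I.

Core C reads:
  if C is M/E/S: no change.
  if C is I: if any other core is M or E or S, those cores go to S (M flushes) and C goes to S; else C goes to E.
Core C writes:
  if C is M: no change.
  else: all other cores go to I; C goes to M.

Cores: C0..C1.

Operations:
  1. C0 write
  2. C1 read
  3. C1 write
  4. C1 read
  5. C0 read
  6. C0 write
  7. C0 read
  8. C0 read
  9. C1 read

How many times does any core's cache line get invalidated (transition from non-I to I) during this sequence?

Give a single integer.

Answer: 2

Derivation:
Op 1: C0 write [C0 write: invalidate none -> C0=M] -> [M,I] (invalidations this op: 0; running total: 0)
Op 2: C1 read [C1 read from I: others=['C0=M'] -> C1=S, others downsized to S] -> [S,S] (invalidations this op: 0; running total: 0)
Op 3: C1 write [C1 write: invalidate ['C0=S'] -> C1=M] -> [I,M] (invalidations this op: 1; running total: 1)
Op 4: C1 read [C1 read: already in M, no change] -> [I,M] (invalidations this op: 0; running total: 1)
Op 5: C0 read [C0 read from I: others=['C1=M'] -> C0=S, others downsized to S] -> [S,S] (invalidations this op: 0; running total: 1)
Op 6: C0 write [C0 write: invalidate ['C1=S'] -> C0=M] -> [M,I] (invalidations this op: 1; running total: 2)
Op 7: C0 read [C0 read: already in M, no change] -> [M,I] (invalidations this op: 0; running total: 2)
Op 8: C0 read [C0 read: already in M, no change] -> [M,I] (invalidations this op: 0; running total: 2)
Op 9: C1 read [C1 read from I: others=['C0=M'] -> C1=S, others downsized to S] -> [S,S] (invalidations this op: 0; running total: 2)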